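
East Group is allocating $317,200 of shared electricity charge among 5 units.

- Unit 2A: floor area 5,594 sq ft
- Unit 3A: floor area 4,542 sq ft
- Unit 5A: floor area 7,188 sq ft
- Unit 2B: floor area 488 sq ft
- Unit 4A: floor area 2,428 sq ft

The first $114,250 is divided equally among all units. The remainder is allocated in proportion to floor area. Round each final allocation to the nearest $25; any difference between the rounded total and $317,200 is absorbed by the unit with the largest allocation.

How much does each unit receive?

$114,250 shared equally gives $22,850 per unit.
Remainder $202,950 by floor area (total 20,240): Unit 2A 56,092.01 → $56,100; Unit 3A 45,543.42 → $45,550; Unit 5A 72,075.33 → $72,075; Unit 2B 4,893.26 → $4,900; Unit 4A 24,345.98 → $24,350.
Rounding difference −$25 on remainder applied to Unit 5A.
Totals: Unit 2A $22,850 + $56,100 = $78,950; Unit 3A $22,850 + $45,550 = $68,400; Unit 5A $22,850 + $72,050 = $94,900; Unit 2B $22,850 + $4,900 = $27,750; Unit 4A $22,850 + $24,350 = $47,200.

Unit 2A: $78,950; Unit 3A: $68,400; Unit 5A: $94,900; Unit 2B: $27,750; Unit 4A: $47,200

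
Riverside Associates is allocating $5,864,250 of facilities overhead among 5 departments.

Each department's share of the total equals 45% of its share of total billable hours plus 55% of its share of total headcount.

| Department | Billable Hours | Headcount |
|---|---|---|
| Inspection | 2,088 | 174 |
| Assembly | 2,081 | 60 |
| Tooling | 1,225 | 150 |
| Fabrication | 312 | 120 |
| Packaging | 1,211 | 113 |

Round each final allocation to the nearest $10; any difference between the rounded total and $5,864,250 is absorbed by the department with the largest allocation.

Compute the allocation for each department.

Inspection: $1,706,170 · Assembly: $1,107,570 · Tooling: $1,251,470 · Fabrication: $746,330 · Packaging: $1,052,710

Totals — billable hours 6,917, headcount 617.
Blended shares (45% billable hours + 55% headcount): Inspection 0.2909; Assembly 0.1889; Tooling 0.2134; Fabrication 0.1273; Packaging 0.1795.
Pro-rata amounts: Inspection 1,706,171.78; Assembly 1,107,571.75; Tooling 1,251,468.84; Fabrication 746,325.64; Packaging 1,052,711.99.
After rounding ($10): Inspection $1,706,170; Assembly $1,107,570; Tooling $1,251,470; Fabrication $746,330; Packaging $1,052,710. Sum = $5,864,250.
Rounded total matches; no reconciliation needed.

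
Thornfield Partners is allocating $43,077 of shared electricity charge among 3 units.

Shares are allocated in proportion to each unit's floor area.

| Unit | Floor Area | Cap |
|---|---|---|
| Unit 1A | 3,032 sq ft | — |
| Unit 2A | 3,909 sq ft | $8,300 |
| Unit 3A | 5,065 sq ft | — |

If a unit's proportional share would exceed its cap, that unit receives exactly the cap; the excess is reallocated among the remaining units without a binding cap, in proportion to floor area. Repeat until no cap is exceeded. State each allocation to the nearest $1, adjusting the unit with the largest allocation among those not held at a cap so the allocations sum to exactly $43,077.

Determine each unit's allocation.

Total floor area = 12,006.
Pro-rata shares before constraints: Unit 1A 10,878.68; Unit 2A 14,025.32; Unit 3A 18,173.00.
Held at cap: Unit 2A ($8,300); residual $34,777 reallocated over remaining floor area 8,097.
Remaining shares: Unit 1A 13,022.58 → $13,023; Unit 3A 21,754.42 → $21,754.

Unit 1A: $13,023; Unit 2A: $8,300; Unit 3A: $21,754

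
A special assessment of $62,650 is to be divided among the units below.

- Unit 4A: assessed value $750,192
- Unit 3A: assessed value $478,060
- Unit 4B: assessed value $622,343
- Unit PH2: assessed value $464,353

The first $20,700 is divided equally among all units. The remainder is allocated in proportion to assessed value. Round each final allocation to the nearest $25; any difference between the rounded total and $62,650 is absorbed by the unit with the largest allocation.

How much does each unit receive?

Unit 4A: $18,750 | Unit 3A: $13,850 | Unit 4B: $16,450 | Unit PH2: $13,600

Equal tier: $20,700 ÷ 4 = $5,175 apiece.
Remainder $41,950 by assessed value (total 2,314,948): Unit 4A 13,594.50 → $13,600; Unit 3A 8,663.10 → $8,675; Unit 4B 11,277.70 → $11,275; Unit PH2 8,414.71 → $8,425.
Rounding difference −$25 on remainder applied to Unit 4A.
Totals: Unit 4A $5,175 + $13,575 = $18,750; Unit 3A $5,175 + $8,675 = $13,850; Unit 4B $5,175 + $11,275 = $16,450; Unit PH2 $5,175 + $8,425 = $13,600.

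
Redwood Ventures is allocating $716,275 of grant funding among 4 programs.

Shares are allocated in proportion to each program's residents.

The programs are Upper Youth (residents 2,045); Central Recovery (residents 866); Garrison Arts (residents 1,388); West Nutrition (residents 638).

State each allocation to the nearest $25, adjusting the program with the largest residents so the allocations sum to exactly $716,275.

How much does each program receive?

Combined residents = 4,937.
Raw shares: Upper Youth 2,045/4,937 × $716,275 = 296,694.83; Central Recovery 866/4,937 × $716,275 = 125,641.92; Garrison Arts 1,388/4,937 × $716,275 = 201,375.27; West Nutrition 638/4,937 × $716,275 = 92,562.98.
Rounded to nearest $25: Upper Youth $296,700; Central Recovery $125,650; Garrison Arts $201,375; West Nutrition $92,575. Sum = $716,300.
Difference $716,275 − $716,300 = −$25 applied to largest residents (Upper Youth): Upper Youth becomes $296,675.

Upper Youth: $296,675; Central Recovery: $125,650; Garrison Arts: $201,375; West Nutrition: $92,575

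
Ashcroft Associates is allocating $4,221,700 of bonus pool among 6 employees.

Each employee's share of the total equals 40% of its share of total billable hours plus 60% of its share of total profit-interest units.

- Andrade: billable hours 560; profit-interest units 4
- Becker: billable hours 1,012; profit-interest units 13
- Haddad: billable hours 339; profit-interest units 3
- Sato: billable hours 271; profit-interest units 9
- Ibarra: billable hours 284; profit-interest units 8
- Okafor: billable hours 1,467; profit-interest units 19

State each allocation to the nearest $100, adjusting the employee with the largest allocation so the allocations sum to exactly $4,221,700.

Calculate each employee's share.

Andrade: $421,400; Becker: $1,022,500; Haddad: $281,300; Sato: $523,400; Ibarra: $483,800; Okafor: $1,489,300

Billable hours total 3,933; profit-interest units total 56.
Blended shares (40% billable hours + 60% profit-interest units): Andrade 0.0998; Becker 0.2422; Haddad 0.0666; Sato 0.1240; Ibarra 0.1146; Okafor 0.3528.
Proportional shares: Andrade 421,372.61; Becker 1,022,536.65; Haddad 281,251.15; Sato 523,449.55; Ibarra 483,798.75; Okafor 1,489,291.28.
After rounding ($100): Andrade $421,400; Becker $1,022,500; Haddad $281,300; Sato $523,400; Ibarra $483,800; Okafor $1,489,300. Sum = $4,221,700.
Rounded total matches; no reconciliation needed.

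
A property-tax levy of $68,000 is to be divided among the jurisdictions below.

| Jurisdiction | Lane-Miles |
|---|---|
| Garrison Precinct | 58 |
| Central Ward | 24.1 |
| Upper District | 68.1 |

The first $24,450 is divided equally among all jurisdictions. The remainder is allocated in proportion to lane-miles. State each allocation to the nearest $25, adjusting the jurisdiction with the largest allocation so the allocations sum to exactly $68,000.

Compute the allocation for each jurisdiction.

Garrison Precinct: $24,975 · Central Ward: $15,150 · Upper District: $27,875

First tranche $24,450 split equally: $8,150 each.
Remainder $43,550 by lane-miles (total 150.2): Garrison Precinct 16,816.91 → $16,825; Central Ward 6,987.72 → $7,000; Upper District 19,745.37 → $19,750.
Rounding difference −$25 on remainder applied to Upper District.
Totals: Garrison Precinct $8,150 + $16,825 = $24,975; Central Ward $8,150 + $7,000 = $15,150; Upper District $8,150 + $19,725 = $27,875.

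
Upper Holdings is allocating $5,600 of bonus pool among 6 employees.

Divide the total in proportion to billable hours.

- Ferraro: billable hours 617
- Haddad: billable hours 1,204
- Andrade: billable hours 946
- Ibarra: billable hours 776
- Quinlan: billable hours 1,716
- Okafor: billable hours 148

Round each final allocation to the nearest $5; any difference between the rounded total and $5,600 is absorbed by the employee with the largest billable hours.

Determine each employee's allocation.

Ferraro: $640 | Haddad: $1,245 | Andrade: $980 | Ibarra: $805 | Quinlan: $1,775 | Okafor: $155

Total billable hours = 617 + 1,204 + 946 + 776 + 1,716 + 148 = 5,407.
Pro-rata amounts: Ferraro 639.02; Haddad 1,246.98; Andrade 979.77; Ibarra 803.70; Quinlan 1,777.25; Okafor 153.28.
After rounding ($5): Ferraro $640; Haddad $1,245; Andrade $980; Ibarra $805; Quinlan $1,775; Okafor $155. Sum = $5,600.
No rounding difference to absorb.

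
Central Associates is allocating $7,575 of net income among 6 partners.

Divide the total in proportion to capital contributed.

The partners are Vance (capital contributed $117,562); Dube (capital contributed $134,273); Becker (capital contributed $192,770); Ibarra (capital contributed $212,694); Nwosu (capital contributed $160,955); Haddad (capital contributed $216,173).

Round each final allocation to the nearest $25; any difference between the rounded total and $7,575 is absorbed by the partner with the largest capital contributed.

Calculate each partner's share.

Capital contributed total: 1,034,427.
Unrounded shares: Vance 117,562/1,034,427 × $7,575 = 860.89; Dube 134,273/1,034,427 × $7,575 = 983.27; Becker 192,770/1,034,427 × $7,575 = 1,411.63; Ibarra 212,694/1,034,427 × $7,575 = 1,557.54; Nwosu 160,955/1,034,427 × $7,575 = 1,178.66; Haddad 216,173/1,034,427 × $7,575 = 1,583.01.
Rounded to nearest $25: Vance $850; Dube $975; Becker $1,400; Ibarra $1,550; Nwosu $1,175; Haddad $1,575. Sum = $7,525.
Difference $7,575 − $7,525 = +$50 applied to largest capital contributed (Haddad): Haddad becomes $1,625.

Vance: $850; Dube: $975; Becker: $1,400; Ibarra: $1,550; Nwosu: $1,175; Haddad: $1,625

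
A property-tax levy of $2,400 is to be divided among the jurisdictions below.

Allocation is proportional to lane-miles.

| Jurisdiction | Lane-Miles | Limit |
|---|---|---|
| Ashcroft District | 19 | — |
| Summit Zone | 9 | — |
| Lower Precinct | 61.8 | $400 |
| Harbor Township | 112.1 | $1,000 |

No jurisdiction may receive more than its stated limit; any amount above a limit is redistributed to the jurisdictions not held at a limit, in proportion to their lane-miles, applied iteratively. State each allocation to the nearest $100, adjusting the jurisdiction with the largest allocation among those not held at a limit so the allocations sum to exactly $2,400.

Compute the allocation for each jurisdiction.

Combined lane-miles = 201.9.
Proportional shares (ignoring caps): Ashcroft District 225.85; Summit Zone 106.98; Lower Precinct 734.62; Harbor Township 1,332.54.
Capped: Lower Precinct ($400), Harbor Township ($1,000); residual $1,000 reallocated over remaining lane-miles 28.
Shares after redistribution: Ashcroft District 678.57 → $700; Summit Zone 321.43 → $300.

Ashcroft District: $700 | Summit Zone: $300 | Lower Precinct: $400 | Harbor Township: $1,000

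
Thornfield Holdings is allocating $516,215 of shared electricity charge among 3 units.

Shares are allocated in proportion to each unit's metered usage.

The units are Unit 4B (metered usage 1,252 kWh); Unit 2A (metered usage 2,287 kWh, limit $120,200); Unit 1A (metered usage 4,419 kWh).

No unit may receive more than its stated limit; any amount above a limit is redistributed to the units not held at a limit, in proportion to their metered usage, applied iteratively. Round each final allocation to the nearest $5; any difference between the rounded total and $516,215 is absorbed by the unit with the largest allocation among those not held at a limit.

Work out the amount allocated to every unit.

Combined metered usage = 7,958.
Proportional shares (ignoring caps): Unit 4B 81,214.02; Unit 2A 148,351.81; Unit 1A 286,649.17.
Capped: Unit 2A ($120,200); residual $396,015 reallocated over remaining metered usage 5,671.
Shares after redistribution: Unit 4B 87,429.16 → $87,430; Unit 1A 308,585.84 → $308,585.

Unit 4B: $87,430 | Unit 2A: $120,200 | Unit 1A: $308,585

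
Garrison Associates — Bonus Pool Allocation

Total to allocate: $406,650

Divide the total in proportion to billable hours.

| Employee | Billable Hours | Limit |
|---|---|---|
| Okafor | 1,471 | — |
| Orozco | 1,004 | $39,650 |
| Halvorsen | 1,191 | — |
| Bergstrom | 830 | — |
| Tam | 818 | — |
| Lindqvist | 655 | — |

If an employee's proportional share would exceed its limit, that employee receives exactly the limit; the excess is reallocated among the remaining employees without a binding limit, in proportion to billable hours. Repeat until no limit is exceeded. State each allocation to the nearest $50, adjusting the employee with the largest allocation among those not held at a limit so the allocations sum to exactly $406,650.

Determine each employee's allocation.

Billable hours total: 5,969.
Pro-rata shares before constraints: Okafor 100,214.80; Orozco 68,399.50; Halvorsen 81,139.24; Bergstrom 56,545.40; Tam 55,727.88; Lindqvist 44,623.18.
Capped: Orozco ($39,650); residual $367,000 reallocated over remaining billable hours 4,965.
Remaining shares: Okafor 108,732.53 → $108,750; Halvorsen 88,035.65 → $88,050; Bergstrom 61,351.46 → $61,350; Tam 60,464.45 → $60,450; Lindqvist 48,415.91 → $48,400.

Okafor: $108,750 · Orozco: $39,650 · Halvorsen: $88,050 · Bergstrom: $61,350 · Tam: $60,450 · Lindqvist: $48,400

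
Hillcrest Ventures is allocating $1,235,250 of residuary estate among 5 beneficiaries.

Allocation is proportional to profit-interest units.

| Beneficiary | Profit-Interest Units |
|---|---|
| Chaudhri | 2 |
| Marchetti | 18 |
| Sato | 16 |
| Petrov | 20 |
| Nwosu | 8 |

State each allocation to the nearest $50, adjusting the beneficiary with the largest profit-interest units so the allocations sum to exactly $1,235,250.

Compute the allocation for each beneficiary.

Profit-interest units total: 64.
Proportional shares: Chaudhri 2/64 × $1,235,250 = 38,601.56; Marchetti 18/64 × $1,235,250 = 347,414.06; Sato 16/64 × $1,235,250 = 308,812.50; Petrov 20/64 × $1,235,250 = 386,015.62; Nwosu 8/64 × $1,235,250 = 154,406.25.
After rounding ($50): Chaudhri $38,600; Marchetti $347,400; Sato $308,800; Petrov $386,000; Nwosu $154,400. Sum = $1,235,200.
Difference $1,235,250 − $1,235,200 = +$50 applied to largest profit-interest units (Petrov): Petrov becomes $386,050.

Chaudhri: $38,600; Marchetti: $347,400; Sato: $308,800; Petrov: $386,050; Nwosu: $154,400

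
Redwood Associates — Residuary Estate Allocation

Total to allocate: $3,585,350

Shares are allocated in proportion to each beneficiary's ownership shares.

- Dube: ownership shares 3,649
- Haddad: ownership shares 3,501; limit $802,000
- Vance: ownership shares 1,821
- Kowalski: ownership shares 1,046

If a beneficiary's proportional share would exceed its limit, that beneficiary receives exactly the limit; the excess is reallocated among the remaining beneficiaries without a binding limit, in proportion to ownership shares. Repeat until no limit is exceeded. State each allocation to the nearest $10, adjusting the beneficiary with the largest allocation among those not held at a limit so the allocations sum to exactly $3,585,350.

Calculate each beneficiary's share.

Total ownership shares = 10,017.
Pro-rata shares before constraints: Dube 1,306,073.89; Haddad 1,253,100.76; Vance 651,784.20; Kowalski 374,391.15.
Held at cap: Haddad ($802,000); remaining pool $2,783,350 reallocated over remaining ownership shares 6,516.
Remaining shares: Dube 1,558,693.09 → $1,558,690; Vance 777,851.50 → $777,850; Kowalski 446,805.42 → $446,810.

Dube: $1,558,690 · Haddad: $802,000 · Vance: $777,850 · Kowalski: $446,810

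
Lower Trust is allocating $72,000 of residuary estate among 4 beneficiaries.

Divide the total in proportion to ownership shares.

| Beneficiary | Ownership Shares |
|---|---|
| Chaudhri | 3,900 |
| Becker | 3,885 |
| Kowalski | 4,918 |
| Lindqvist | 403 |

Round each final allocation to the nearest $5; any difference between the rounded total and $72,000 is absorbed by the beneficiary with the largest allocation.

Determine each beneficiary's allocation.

Chaudhri: $21,425 | Becker: $21,345 | Kowalski: $27,015 | Lindqvist: $2,215

Combined ownership shares = 13,106.
Unrounded shares: Chaudhri 3,900/13,106 × $72,000 = 21,425.30; Becker 3,885/13,106 × $72,000 = 21,342.90; Kowalski 4,918/13,106 × $72,000 = 27,017.85; Lindqvist 403/13,106 × $72,000 = 2,213.95.
Rounded to nearest $5: Chaudhri $21,425; Becker $21,345; Kowalski $27,020; Lindqvist $2,215. Sum = $72,005.
Difference $72,000 − $72,005 = −$5 applied to largest allocation (Kowalski): Kowalski becomes $27,015.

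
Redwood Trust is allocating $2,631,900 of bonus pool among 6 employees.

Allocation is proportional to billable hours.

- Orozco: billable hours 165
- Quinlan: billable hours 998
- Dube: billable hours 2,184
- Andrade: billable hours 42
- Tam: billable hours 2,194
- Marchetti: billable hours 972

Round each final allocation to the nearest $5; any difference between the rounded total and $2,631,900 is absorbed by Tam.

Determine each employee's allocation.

Sum of billable hours: 6,555.
Unrounded shares: Orozco 165/6,555 × $2,631,900 = 66,249.20; Quinlan 998/6,555 × $2,631,900 = 400,707.28; Dube 2,184/6,555 × $2,631,900 = 876,898.49; Andrade 42/6,555 × $2,631,900 = 16,863.43; Tam 2,194/6,555 × $2,631,900 = 880,913.59; Marchetti 972/6,555 × $2,631,900 = 390,268.01.
Rounded to nearest $5: Orozco $66,250; Quinlan $400,705; Dube $876,900; Andrade $16,865; Tam $880,915; Marchetti $390,270. Sum = $2,631,905.
Difference $2,631,900 − $2,631,905 = −$5 applied to Tam: Tam becomes $880,910.

Orozco: $66,250 | Quinlan: $400,705 | Dube: $876,900 | Andrade: $16,865 | Tam: $880,910 | Marchetti: $390,270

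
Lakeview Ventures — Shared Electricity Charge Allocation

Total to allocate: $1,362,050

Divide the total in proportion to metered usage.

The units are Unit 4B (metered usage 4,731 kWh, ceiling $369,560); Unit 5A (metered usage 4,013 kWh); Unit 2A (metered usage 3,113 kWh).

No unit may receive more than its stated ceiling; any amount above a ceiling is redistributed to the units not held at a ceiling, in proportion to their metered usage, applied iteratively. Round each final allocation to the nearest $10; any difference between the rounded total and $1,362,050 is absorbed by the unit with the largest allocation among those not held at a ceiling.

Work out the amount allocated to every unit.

Combined metered usage = 11,857.
Unconstrained shares: Unit 4B 543,464.50; Unit 5A 460,985.63; Unit 2A 357,599.87.
Held at cap: Unit 4B ($369,560); remaining pool $992,490 reallocated over remaining metered usage 7,126.
Remaining shares: Unit 5A 558,919.78 → $558,920; Unit 2A 433,570.22 → $433,570.

Unit 4B: $369,560; Unit 5A: $558,920; Unit 2A: $433,570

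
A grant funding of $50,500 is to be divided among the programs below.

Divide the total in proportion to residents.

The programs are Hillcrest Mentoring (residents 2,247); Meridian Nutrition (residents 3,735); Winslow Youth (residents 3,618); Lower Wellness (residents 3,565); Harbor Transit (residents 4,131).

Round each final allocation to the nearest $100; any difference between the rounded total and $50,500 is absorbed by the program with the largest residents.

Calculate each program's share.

Hillcrest Mentoring: $6,600 | Meridian Nutrition: $10,900 | Winslow Youth: $10,600 | Lower Wellness: $10,400 | Harbor Transit: $12,000

Combined residents = 17,296.
Unrounded shares: Hillcrest Mentoring 2,247/17,296 × $50,500 = 6,560.68; Meridian Nutrition 3,735/17,296 × $50,500 = 10,905.27; Winslow Youth 3,618/17,296 × $50,500 = 10,563.66; Lower Wellness 3,565/17,296 × $50,500 = 10,408.91; Harbor Transit 4,131/17,296 × $50,500 = 12,061.49.
Rounded to nearest $100: Hillcrest Mentoring $6,600; Meridian Nutrition $10,900; Winslow Youth $10,600; Lower Wellness $10,400; Harbor Transit $12,100. Sum = $50,600.
Difference $50,500 − $50,600 = −$100 applied to largest residents (Harbor Transit): Harbor Transit becomes $12,000.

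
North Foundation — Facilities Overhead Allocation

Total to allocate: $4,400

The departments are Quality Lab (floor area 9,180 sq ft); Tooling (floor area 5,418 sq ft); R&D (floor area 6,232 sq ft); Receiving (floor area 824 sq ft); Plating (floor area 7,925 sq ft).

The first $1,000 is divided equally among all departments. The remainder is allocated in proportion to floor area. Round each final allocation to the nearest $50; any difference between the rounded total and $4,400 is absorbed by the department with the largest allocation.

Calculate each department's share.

$1,000 shared equally gives $200 per department.
Remainder $3,400 by floor area (total 29,579): Quality Lab 1,055.21 → $1,050; Tooling 622.78 → $600; R&D 716.35 → $700; Receiving 94.72 → $100; Plating 910.95 → $900.
Rounding difference +$50 on remainder applied to Quality Lab.
Totals: Quality Lab $200 + $1,100 = $1,300; Tooling $200 + $600 = $800; R&D $200 + $700 = $900; Receiving $200 + $100 = $300; Plating $200 + $900 = $1,100.

Quality Lab: $1,300; Tooling: $800; R&D: $900; Receiving: $300; Plating: $1,100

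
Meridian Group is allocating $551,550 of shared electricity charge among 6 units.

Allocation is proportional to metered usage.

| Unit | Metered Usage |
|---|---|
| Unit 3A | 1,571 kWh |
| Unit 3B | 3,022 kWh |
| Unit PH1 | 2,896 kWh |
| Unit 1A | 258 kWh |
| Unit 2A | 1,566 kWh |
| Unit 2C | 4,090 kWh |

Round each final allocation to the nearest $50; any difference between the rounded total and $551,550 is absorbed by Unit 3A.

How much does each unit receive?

Metered usage total: 13,403.
Pro-rata amounts: Unit 3A 1,571/13,403 × $551,550 = 64,648.59; Unit 3B 3,022/13,403 × $551,550 = 124,359.03; Unit PH1 2,896/13,403 × $551,550 = 119,173.98; Unit 1A 258/13,403 × $551,550 = 10,617.02; Unit 2A 1,566/13,403 × $551,550 = 64,442.83; Unit 2C 4,090/13,403 × $551,550 = 168,308.55.
Rounded to nearest $50: Unit 3A $64,650; Unit 3B $124,350; Unit PH1 $119,150; Unit 1A $10,600; Unit 2A $64,450; Unit 2C $168,300. Sum = $551,500.
Difference $551,550 − $551,500 = +$50 applied to Unit 3A: Unit 3A becomes $64,700.

Unit 3A: $64,700; Unit 3B: $124,350; Unit PH1: $119,150; Unit 1A: $10,600; Unit 2A: $64,450; Unit 2C: $168,300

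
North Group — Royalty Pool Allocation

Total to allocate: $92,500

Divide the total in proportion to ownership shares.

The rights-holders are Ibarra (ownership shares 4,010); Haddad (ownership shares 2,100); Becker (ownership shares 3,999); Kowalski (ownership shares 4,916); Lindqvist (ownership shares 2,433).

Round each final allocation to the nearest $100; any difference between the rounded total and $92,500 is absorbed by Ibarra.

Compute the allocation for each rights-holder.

Ownership shares total: 17,458.
Proportional shares: Ibarra 4,010/17,458 × $92,500 = 21,246.71; Haddad 2,100/17,458 × $92,500 = 11,126.70; Becker 3,999/17,458 × $92,500 = 21,188.42; Kowalski 4,916/17,458 × $92,500 = 26,047.08; Lindqvist 2,433/17,458 × $92,500 = 12,891.08.
At nearest $100: Ibarra $21,200; Haddad $11,100; Becker $21,200; Kowalski $26,000; Lindqvist $12,900. Sum = $92,400.
Difference $92,500 − $92,400 = +$100 applied to Ibarra: Ibarra becomes $21,300.

Ibarra: $21,300 · Haddad: $11,100 · Becker: $21,200 · Kowalski: $26,000 · Lindqvist: $12,900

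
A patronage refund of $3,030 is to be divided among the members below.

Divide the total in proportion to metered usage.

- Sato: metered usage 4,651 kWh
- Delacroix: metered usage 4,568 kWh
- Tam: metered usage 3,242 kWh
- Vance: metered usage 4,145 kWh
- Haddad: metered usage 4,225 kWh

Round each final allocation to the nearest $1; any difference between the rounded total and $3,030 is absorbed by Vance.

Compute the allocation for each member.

Total metered usage = 20,831.
Raw shares: Sato 4,651/20,831 × $3,030 = 676.52; Delacroix 4,568/20,831 × $3,030 = 664.44; Tam 3,242/20,831 × $3,030 = 471.57; Vance 4,145/20,831 × $3,030 = 602.92; Haddad 4,225/20,831 × $3,030 = 614.55.
After rounding ($1): Sato $677; Delacroix $664; Tam $472; Vance $603; Haddad $615. Sum = $3,031.
Difference $3,030 − $3,031 = −$1 applied to Vance: Vance becomes $602.

Sato: $677; Delacroix: $664; Tam: $472; Vance: $602; Haddad: $615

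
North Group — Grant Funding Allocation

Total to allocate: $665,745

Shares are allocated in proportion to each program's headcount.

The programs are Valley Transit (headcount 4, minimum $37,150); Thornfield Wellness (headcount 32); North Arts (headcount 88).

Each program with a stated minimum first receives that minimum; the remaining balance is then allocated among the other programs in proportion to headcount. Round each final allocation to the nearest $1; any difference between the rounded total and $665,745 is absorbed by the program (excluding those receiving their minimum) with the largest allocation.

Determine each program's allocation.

Valley Transit: $37,150 · Thornfield Wellness: $167,625 · North Arts: $460,970

Guaranteed amounts: Valley Transit $37,150. Residual $628,595.
Residual split over remaining headcount 120: Thornfield Wellness 167,625.33 → $167,625; North Arts 460,969.67 → $460,970.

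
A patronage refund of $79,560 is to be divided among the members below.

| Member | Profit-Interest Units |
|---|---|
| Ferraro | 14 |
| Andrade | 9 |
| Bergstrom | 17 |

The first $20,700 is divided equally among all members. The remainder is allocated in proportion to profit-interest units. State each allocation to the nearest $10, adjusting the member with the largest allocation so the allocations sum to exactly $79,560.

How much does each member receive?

Ferraro: $27,500 | Andrade: $20,140 | Bergstrom: $31,920

Equal tier: $20,700 ÷ 3 = $6,900 apiece.
Remainder $58,860 by profit-interest units (total 40): Ferraro 20,601.00 → $20,600; Andrade 13,243.50 → $13,240; Bergstrom 25,015.50 → $25,020.
Totals: Ferraro $6,900 + $20,600 = $27,500; Andrade $6,900 + $13,240 = $20,140; Bergstrom $6,900 + $25,020 = $31,920.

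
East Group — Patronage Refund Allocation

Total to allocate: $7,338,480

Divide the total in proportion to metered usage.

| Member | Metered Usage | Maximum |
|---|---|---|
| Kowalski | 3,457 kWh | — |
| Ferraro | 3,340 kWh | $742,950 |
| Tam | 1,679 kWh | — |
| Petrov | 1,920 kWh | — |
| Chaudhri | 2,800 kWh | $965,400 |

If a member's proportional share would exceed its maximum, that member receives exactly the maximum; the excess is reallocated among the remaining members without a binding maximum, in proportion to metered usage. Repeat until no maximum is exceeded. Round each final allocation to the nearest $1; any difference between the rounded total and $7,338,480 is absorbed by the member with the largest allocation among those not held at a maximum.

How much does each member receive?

Sum of metered usage: 13,196.
Pro-rata shares before constraints: Kowalski 1,922,486.01; Ferraro 1,857,420.67; Tam 933,715.36; Petrov 1,067,738.83; Chaudhri 1,557,119.13.
Held at cap: Ferraro ($742,950), Chaudhri ($965,400); remaining pool $5,630,130 reallocated over remaining metered usage 7,056.
Shares after redistribution: Kowalski 2,758,412.61 → $2,758,413; Tam 1,339,709.22 → $1,339,709; Petrov 1,532,008.16 → $1,532,008.

Kowalski: $2,758,413 | Ferraro: $742,950 | Tam: $1,339,709 | Petrov: $1,532,008 | Chaudhri: $965,400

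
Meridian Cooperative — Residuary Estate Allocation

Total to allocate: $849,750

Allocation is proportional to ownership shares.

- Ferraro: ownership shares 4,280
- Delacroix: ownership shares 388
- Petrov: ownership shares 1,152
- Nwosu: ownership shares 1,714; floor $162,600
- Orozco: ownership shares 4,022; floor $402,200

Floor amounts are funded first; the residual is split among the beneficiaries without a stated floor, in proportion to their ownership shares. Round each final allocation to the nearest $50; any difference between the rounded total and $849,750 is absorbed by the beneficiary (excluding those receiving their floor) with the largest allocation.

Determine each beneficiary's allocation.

Fund the minimums — Nwosu $162,600; Orozco $402,200. Balance $284,950.
Balance split over remaining ownership shares 5,820: Ferraro 209,550.86 → $209,550; Delacroix 18,996.67 → $19,000; Petrov 56,402.47 → $56,400.

Ferraro: $209,550 | Delacroix: $19,000 | Petrov: $56,400 | Nwosu: $162,600 | Orozco: $402,200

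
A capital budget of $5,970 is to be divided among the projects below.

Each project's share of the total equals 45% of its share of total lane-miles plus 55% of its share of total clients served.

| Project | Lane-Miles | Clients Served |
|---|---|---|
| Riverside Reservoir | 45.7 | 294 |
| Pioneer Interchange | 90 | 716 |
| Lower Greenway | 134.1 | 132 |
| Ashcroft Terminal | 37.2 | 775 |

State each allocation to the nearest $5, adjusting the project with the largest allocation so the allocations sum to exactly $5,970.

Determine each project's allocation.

Riverside Reservoir: $905 | Pioneer Interchange: $2,010 | Lower Greenway: $1,400 | Ashcroft Terminal: $1,655

Totals — lane-miles 307, clients served 1,917.
Composite weights (45% lane-miles + 55% clients served): Riverside Reservoir 0.1513; Pioneer Interchange 0.3373; Lower Greenway 0.2344; Ashcroft Terminal 0.2769.
Unrounded shares: Riverside Reservoir 903.48; Pioneer Interchange 2,013.96; Lower Greenway 1,399.58; Ashcroft Terminal 1,652.98.
At nearest $5: Riverside Reservoir $905; Pioneer Interchange $2,015; Lower Greenway $1,400; Ashcroft Terminal $1,655. Sum = $5,975.
Difference $5,970 − $5,975 = −$5 applied to largest allocation (Pioneer Interchange): Pioneer Interchange becomes $2,010.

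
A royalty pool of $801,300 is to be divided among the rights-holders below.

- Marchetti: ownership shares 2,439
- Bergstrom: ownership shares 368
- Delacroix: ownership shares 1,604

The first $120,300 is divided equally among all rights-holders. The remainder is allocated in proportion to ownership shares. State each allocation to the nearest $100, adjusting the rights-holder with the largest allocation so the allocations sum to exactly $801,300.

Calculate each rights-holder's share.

First tranche $120,300 split equally: $40,100 each.
Remainder $681,000 by ownership shares (total 4,411): Marchetti 376,549.31 → $376,500; Bergstrom 56,814.33 → $56,800; Delacroix 247,636.36 → $247,600.
Rounding difference +$100 on remainder applied to Marchetti.
Totals: Marchetti $40,100 + $376,600 = $416,700; Bergstrom $40,100 + $56,800 = $96,900; Delacroix $40,100 + $247,600 = $287,700.

Marchetti: $416,700 · Bergstrom: $96,900 · Delacroix: $287,700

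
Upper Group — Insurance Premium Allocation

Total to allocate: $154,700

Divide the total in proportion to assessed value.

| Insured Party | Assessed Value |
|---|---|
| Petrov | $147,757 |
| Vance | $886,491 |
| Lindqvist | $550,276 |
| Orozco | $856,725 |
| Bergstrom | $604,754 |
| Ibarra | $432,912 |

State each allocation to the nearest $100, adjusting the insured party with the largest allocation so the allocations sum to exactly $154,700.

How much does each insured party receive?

Combined assessed value = 3,478,915.
Pro-rata amounts: Petrov 147,757/3,478,915 × $154,700 = 6,570.44; Vance 886,491/3,478,915 × $154,700 = 39,420.38; Lindqvist 550,276/3,478,915 × $154,700 = 24,469.61; Orozco 856,725/3,478,915 × $154,700 = 38,096.75; Bergstrom 604,754/3,478,915 × $154,700 = 26,892.13; Ibarra 432,912/3,478,915 × $154,700 = 19,250.68.
Rounded to nearest $100: Petrov $6,600; Vance $39,400; Lindqvist $24,500; Orozco $38,100; Bergstrom $26,900; Ibarra $19,300. Sum = $154,800.
Difference $154,700 − $154,800 = −$100 applied to largest allocation (Vance): Vance becomes $39,300.

Petrov: $6,600 · Vance: $39,300 · Lindqvist: $24,500 · Orozco: $38,100 · Bergstrom: $26,900 · Ibarra: $19,300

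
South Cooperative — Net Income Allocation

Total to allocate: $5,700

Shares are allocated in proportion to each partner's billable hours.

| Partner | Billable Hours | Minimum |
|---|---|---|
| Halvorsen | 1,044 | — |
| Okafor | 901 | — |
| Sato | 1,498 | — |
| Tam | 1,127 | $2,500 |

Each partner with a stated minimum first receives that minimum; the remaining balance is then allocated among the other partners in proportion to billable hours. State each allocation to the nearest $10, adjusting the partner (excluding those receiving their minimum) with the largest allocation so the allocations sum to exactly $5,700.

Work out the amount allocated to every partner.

Guaranteed amounts: Tam $2,500. Remaining pool $3,200.
Remaining pool split over remaining billable hours 3,443: Halvorsen 970.32 → $970; Okafor 837.41 → $840; Sato 1,392.27 → $1,390.

Halvorsen: $970; Okafor: $840; Sato: $1,390; Tam: $2,500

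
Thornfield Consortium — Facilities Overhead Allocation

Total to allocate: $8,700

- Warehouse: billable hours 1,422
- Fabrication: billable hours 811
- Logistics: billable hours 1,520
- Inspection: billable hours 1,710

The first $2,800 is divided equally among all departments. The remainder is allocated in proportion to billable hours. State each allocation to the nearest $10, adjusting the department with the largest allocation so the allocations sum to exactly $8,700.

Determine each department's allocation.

Equal tier: $2,800 ÷ 4 = $700 apiece.
Remainder $5,900 by billable hours (total 5,463): Warehouse 1,535.75 → $1,540; Fabrication 875.87 → $880; Logistics 1,641.59 → $1,640; Inspection 1,846.79 → $1,850.
Rounding difference −$10 on remainder applied to Inspection.
Totals: Warehouse $700 + $1,540 = $2,240; Fabrication $700 + $880 = $1,580; Logistics $700 + $1,640 = $2,340; Inspection $700 + $1,840 = $2,540.

Warehouse: $2,240; Fabrication: $1,580; Logistics: $2,340; Inspection: $2,540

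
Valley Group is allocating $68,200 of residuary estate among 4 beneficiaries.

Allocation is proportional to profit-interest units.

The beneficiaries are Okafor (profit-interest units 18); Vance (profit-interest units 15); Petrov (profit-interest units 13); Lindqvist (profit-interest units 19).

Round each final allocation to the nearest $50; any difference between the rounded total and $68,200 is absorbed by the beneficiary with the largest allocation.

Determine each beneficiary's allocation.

Total profit-interest units = 65.
Raw shares: Okafor 18/65 × $68,200 = 18,886.15; Vance 15/65 × $68,200 = 15,738.46; Petrov 13/65 × $68,200 = 13,640.00; Lindqvist 19/65 × $68,200 = 19,935.38.
Rounded to nearest $50: Okafor $18,900; Vance $15,750; Petrov $13,650; Lindqvist $19,950. Sum = $68,250.
Difference $68,200 − $68,250 = −$50 applied to largest allocation (Lindqvist): Lindqvist becomes $19,900.

Okafor: $18,900 · Vance: $15,750 · Petrov: $13,650 · Lindqvist: $19,900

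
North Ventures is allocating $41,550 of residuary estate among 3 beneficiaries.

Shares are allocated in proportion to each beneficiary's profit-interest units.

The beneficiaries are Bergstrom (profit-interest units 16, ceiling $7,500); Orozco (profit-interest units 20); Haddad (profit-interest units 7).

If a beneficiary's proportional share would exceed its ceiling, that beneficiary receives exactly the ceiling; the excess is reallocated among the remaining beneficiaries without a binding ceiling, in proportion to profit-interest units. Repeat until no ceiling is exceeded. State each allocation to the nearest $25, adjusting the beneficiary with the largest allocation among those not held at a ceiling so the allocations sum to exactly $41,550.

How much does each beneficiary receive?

Bergstrom: $7,500; Orozco: $25,225; Haddad: $8,825

Profit-interest units total: 43.
Proportional shares (ignoring caps): Bergstrom 15,460.47; Orozco 19,325.58; Haddad 6,763.95.
Held at cap: Bergstrom ($7,500); remaining pool $34,050 reallocated over remaining profit-interest units 27.
Redistributed shares: Orozco 25,222.22 → $25,225; Haddad 8,827.78 → $8,825.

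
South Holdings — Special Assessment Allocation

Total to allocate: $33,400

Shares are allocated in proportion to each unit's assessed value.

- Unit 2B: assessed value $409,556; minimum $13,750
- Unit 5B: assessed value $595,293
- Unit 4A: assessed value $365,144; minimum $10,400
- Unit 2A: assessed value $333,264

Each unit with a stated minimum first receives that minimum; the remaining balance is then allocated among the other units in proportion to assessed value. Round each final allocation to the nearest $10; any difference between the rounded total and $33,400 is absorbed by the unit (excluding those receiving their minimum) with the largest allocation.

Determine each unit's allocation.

Unit 2B: $13,750 · Unit 5B: $5,930 · Unit 4A: $10,400 · Unit 2A: $3,320

Guaranteed amounts: Unit 2B $13,750; Unit 4A $10,400. Balance $9,250.
Balance split over remaining assessed value 928,557: Unit 5B 5,930.13 → $5,930; Unit 2A 3,319.87 → $3,320.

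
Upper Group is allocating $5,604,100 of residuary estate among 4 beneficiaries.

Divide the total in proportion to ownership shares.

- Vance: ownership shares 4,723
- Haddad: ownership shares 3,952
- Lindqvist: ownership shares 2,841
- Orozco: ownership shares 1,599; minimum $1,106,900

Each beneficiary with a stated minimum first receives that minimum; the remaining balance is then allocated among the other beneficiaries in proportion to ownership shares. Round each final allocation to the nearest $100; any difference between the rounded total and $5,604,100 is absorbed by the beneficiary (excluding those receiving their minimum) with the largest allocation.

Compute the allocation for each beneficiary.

Guaranteed amounts: Orozco $1,106,900. Remaining pool $4,497,200.
Remaining pool split over remaining ownership shares 11,516: Vance 1,844,414.35 → $1,844,400; Haddad 1,543,325.32 → $1,543,300; Lindqvist 1,109,460.33 → $1,109,500.

Vance: $1,844,400 · Haddad: $1,543,300 · Lindqvist: $1,109,500 · Orozco: $1,106,900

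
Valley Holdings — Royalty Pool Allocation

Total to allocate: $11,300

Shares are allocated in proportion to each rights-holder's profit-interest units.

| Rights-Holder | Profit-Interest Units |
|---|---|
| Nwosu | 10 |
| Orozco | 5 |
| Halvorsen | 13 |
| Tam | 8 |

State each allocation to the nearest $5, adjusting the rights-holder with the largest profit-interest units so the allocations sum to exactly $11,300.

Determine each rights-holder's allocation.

Total profit-interest units = 10 + 5 + 13 + 8 = 36.
Unrounded shares: Nwosu 3,138.89; Orozco 1,569.44; Halvorsen 4,080.56; Tam 2,511.11.
Rounded to nearest $5: Nwosu $3,140; Orozco $1,570; Halvorsen $4,080; Tam $2,510. Sum = $11,300.
Sum already equals the total — no adjustment.

Nwosu: $3,140 | Orozco: $1,570 | Halvorsen: $4,080 | Tam: $2,510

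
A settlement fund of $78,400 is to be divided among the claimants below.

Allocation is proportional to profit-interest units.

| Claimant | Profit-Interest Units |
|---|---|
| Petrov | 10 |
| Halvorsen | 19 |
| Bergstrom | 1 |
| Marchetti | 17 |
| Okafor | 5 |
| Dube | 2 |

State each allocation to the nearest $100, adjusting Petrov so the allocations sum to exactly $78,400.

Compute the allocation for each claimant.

Petrov: $14,400 · Halvorsen: $27,600 · Bergstrom: $1,500 · Marchetti: $24,700 · Okafor: $7,300 · Dube: $2,900

Combined profit-interest units = 54.
Raw shares: Petrov 10/54 × $78,400 = 14,518.52; Halvorsen 19/54 × $78,400 = 27,585.19; Bergstrom 1/54 × $78,400 = 1,451.85; Marchetti 17/54 × $78,400 = 24,681.48; Okafor 5/54 × $78,400 = 7,259.26; Dube 2/54 × $78,400 = 2,903.70.
After rounding ($100): Petrov $14,500; Halvorsen $27,600; Bergstrom $1,500; Marchetti $24,700; Okafor $7,300; Dube $2,900. Sum = $78,500.
Difference $78,400 − $78,500 = −$100 applied to Petrov: Petrov becomes $14,400.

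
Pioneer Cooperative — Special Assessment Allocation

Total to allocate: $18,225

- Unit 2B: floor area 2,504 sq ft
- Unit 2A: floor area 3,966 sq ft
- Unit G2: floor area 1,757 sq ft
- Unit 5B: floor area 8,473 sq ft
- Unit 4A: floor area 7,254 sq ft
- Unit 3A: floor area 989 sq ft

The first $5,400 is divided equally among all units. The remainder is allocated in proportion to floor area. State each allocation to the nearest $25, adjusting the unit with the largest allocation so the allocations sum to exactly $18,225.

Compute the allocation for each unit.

Equal tier: $5,400 ÷ 6 = $900 apiece.
Remainder $12,825 by floor area (total 24,943): Unit 2B 1,287.49 → $1,275; Unit 2A 2,039.21 → $2,050; Unit G2 903.40 → $900; Unit 5B 4,356.58 → $4,350; Unit 4A 3,729.81 → $3,725; Unit 3A 508.52 → $500.
Rounding difference +$25 on remainder applied to Unit 5B.
Totals: Unit 2B $900 + $1,275 = $2,175; Unit 2A $900 + $2,050 = $2,950; Unit G2 $900 + $900 = $1,800; Unit 5B $900 + $4,375 = $5,275; Unit 4A $900 + $3,725 = $4,625; Unit 3A $900 + $500 = $1,400.

Unit 2B: $2,175 | Unit 2A: $2,950 | Unit G2: $1,800 | Unit 5B: $5,275 | Unit 4A: $4,625 | Unit 3A: $1,400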